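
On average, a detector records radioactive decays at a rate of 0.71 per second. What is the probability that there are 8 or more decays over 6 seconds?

0.0681

Over the interval, μ = 0.71 × 6 = 4.26 (6 seconds).
P(N ≥ 8) = 1 − P(N ≤ 7) = 1 − Σ_{j=0}^{7} e^(−μ) μ^j/j! ≈ 0.0681.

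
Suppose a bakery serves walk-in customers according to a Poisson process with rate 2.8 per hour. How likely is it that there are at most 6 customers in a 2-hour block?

Over the interval, μ = 2.8 × 2 = 5.6 (a 2-hour block = 2 hours).
P(N ≤ 6) = Σ_{j=0}^{6} e^(−μ) μ^j/j! ≈ 0.6703.

0.6703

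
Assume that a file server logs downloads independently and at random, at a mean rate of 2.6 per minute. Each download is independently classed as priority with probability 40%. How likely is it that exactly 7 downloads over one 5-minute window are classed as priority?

0.1125

Thinning: the downloads that are classed as priority themselves form a Poisson process with rate 0.4 × 2.6 = 1.04 per minute.
Over the interval, μ = 1.04 × 5 = 5.2 (a 5-minute window = 5 minutes).
P(N = 7) = e^(−5.2) · 5.2^7/7! ≈ 0.1125.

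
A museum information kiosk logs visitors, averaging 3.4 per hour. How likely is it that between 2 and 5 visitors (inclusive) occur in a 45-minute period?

0.6774

Over the interval, μ = 3.4 × 0.75 = 2.55 (a 45-minute period = 0.75 hours).
P(2 ≤ N ≤ 5) = Σ_{j=2}^{5} e^(−2.55) · 2.55^j/j! ≈ 0.6774.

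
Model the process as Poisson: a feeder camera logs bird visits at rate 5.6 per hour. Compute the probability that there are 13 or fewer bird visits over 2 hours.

0.7624

Over the interval, μ = 5.6 × 2 = 11.2 (2 hours).
P(N ≤ 13) = Σ_{j=0}^{13} e^(−μ) μ^j/j! ≈ 0.7624.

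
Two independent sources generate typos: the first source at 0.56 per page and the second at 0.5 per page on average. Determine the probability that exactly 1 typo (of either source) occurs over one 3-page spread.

0.1322

Independent Poisson processes superpose: combined rate λ = 0.56 + 0.5 = 1.06 per page.
Over the interval, μ = 1.06 × 3 = 3.18 (a 3-page spread = 3 pages).
P(N = 1) = e^(−3.18) · 3.18^1/1! ≈ 0.1322.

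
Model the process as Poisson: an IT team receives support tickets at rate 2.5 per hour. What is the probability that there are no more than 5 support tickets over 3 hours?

Over the interval, μ = 2.5 × 3 = 7.5 (3 hours).
P(N ≤ 5) = Σ_{j=0}^{5} e^(−μ) μ^j/j! ≈ 0.2414.

0.2414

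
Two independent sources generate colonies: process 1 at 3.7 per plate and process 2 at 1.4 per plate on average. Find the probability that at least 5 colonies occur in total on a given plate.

Independent Poisson processes superpose: combined rate λ = 3.7 + 1.4 = 5.1 per plate.
So μ = 5.1.
P(N ≥ 5) = 1 − P(N ≤ 4) ≈ 0.5769.

0.5769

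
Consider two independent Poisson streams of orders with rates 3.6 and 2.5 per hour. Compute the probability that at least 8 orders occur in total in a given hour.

0.2699

Independent Poisson processes superpose: combined rate λ = 3.6 + 2.5 = 6.1 per hour.
So μ = 6.1.
P(N ≥ 8) = 1 − P(N ≤ 7) ≈ 0.2699.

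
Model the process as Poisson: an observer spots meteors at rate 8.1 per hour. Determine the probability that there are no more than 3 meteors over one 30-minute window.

0.4238

Over the interval, μ = 8.1 × 0.5 = 4.05 (a 30-minute window = 0.5 hours).
P(N ≤ 3) = Σ_{j=0}^{3} e^(−μ) μ^j/j! ≈ 0.4238.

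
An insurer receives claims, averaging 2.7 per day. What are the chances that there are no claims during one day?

0.0672

With mean μ = 2.7 per day,
P(N = 0) = e^(−μ) μ^0/0! = e^(−2.7) · 2.7^0/1 ≈ 0.0672.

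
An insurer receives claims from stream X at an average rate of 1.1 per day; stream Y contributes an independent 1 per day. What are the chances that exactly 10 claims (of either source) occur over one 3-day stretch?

0.0498

Independent Poisson processes superpose: combined rate λ = 1.1 + 1 = 2.1 per day.
Over the interval, μ = 2.1 × 3 = 6.3 (a 3-day stretch = 3 days).
P(N = 10) = e^(−6.3) · 6.3^10/10! ≈ 0.0498.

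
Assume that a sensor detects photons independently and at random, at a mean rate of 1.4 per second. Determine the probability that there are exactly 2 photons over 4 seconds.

Over the interval, μ = 1.4 × 4 = 5.6 (4 seconds).
P(N = 2) = e^(−μ) μ^2/2! = e^(−5.6) · 5.6^2/2 ≈ 0.0580.

0.0580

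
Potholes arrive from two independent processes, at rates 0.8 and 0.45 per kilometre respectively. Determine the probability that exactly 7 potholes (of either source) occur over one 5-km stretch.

0.1427

Independent Poisson processes superpose: combined rate λ = 0.8 + 0.45 = 1.25 per kilometre.
Over the interval, μ = 1.25 × 5 = 6.25 (a 5-km stretch = 5 kilometres).
P(N = 7) = e^(−6.25) · 6.25^7/7! ≈ 0.1427.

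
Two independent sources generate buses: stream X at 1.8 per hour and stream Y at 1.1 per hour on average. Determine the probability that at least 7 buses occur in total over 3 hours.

Independent Poisson processes superpose: combined rate λ = 1.8 + 1.1 = 2.9 per hour.
Over the interval, μ = 2.9 × 3 = 8.7 (3 hours).
P(N ≥ 7) = 1 − P(N ≤ 6) ≈ 0.7645.

0.7645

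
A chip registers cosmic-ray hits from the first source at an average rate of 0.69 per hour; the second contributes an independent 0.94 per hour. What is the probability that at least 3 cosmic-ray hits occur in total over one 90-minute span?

Independent Poisson processes superpose: combined rate λ = 0.69 + 0.94 = 1.63 per hour.
Over the interval, μ = 1.63 × 1.5 = 2.445 (a 90-minute span = 1.5 hours).
P(N ≥ 3) = 1 − P(N ≤ 2) ≈ 0.4420.

0.4420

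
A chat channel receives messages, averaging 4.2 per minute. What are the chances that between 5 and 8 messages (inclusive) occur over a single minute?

With mean μ = 4.2 per minute,
P(5 ≤ N ≤ 8) = Σ_{j=5}^{8} e^(−4.2) · 4.2^j/j! ≈ 0.3822.

0.3822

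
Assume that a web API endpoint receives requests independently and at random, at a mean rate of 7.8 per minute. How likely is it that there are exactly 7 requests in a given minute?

With mean μ = 7.8 per minute,
P(N = 7) = e^(−μ) μ^7/7! = e^(−7.8) · 7.8^7/5040 ≈ 0.1428.

0.1428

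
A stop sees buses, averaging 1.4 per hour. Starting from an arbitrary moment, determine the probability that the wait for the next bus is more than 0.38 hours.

The wait for the next event is exponential with rate λ = 1.4 per hour.
P(T > 0.38) = e^(−λt) = e^(−1.4 × 0.38) = e^(−0.532) ≈ 0.5874.

0.5874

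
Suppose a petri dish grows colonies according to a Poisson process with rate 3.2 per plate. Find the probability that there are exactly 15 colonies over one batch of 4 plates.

0.0856

Over the interval, μ = 3.2 × 4 = 12.8 (a batch of 4 plates = 4 plates).
P(N = 15) = e^(−μ) μ^15/15! = e^(−12.8) · 12.8^15/1307674368000 ≈ 0.0856.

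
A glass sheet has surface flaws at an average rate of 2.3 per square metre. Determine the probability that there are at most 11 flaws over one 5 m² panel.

Over the interval, μ = 2.3 × 5 = 11.5 (a 5 m² panel = 5 square metres).
P(N ≤ 11) = Σ_{j=0}^{11} e^(−μ) μ^j/j! ≈ 0.5198.

0.5198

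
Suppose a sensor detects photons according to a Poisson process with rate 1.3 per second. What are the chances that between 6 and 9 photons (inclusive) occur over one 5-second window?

0.5083

Over the interval, μ = 1.3 × 5 = 6.5 (a 5-second window = 5 seconds).
P(6 ≤ N ≤ 9) = Σ_{j=6}^{9} e^(−6.5) · 6.5^j/j! ≈ 0.5083.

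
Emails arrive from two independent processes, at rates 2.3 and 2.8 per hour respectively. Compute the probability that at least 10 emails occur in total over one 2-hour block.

Independent Poisson processes superpose: combined rate λ = 2.3 + 2.8 = 5.1 per hour.
Over the interval, μ = 5.1 × 2 = 10.2 (a 2-hour block = 2 hours).
P(N ≥ 10) = 1 − P(N ≤ 9) ≈ 0.5668.

0.5668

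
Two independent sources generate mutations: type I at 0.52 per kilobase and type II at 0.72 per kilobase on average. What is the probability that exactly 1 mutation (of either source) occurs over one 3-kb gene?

Independent Poisson processes superpose: combined rate λ = 0.52 + 0.72 = 1.24 per kilobase.
Over the interval, μ = 1.24 × 3 = 3.72 (a 3-kb gene = 3 kilobases).
P(N = 1) = e^(−3.72) · 3.72^1/1! ≈ 0.0902.

0.0902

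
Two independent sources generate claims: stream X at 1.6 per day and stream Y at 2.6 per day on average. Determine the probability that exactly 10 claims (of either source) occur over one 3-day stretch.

0.0937

Independent Poisson processes superpose: combined rate λ = 1.6 + 2.6 = 4.2 per day.
Over the interval, μ = 4.2 × 3 = 12.6 (a 3-day stretch = 3 days).
P(N = 10) = e^(−12.6) · 12.6^10/10! ≈ 0.0937.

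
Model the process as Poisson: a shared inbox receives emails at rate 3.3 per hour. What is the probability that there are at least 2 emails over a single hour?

With mean μ = 3.3 per hour,
P(N ≥ 2) = 1 − P(N ≤ 1) = 1 − Σ_{j=0}^{1} e^(−μ) μ^j/j! ≈ 0.8414.

0.8414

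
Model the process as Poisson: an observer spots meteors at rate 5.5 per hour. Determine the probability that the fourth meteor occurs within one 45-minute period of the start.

0.5906

Over the interval, μ = 5.5 × 0.75 = 4.125 (a 45-minute period = 0.75 hours).
The fourth arrival falls in the interval iff at least 4 events occur there: P(S_4 ≤ t) = P(N ≥ 4) = 1 − P(N ≤ 3) ≈ 0.5906.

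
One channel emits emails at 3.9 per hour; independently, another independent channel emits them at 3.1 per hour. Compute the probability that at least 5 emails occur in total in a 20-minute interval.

0.0877

Independent Poisson processes superpose: combined rate λ = 3.9 + 3.1 = 7 per hour.
Over the interval, μ = 7 × 1/3 ≈ 2.33333 (a 20-minute interval = 1/3 hours).
P(N ≥ 5) = 1 − P(N ≤ 4) ≈ 0.0877.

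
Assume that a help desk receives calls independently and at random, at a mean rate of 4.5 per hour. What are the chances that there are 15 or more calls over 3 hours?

Over the interval, μ = 4.5 × 3 = 13.5 (3 hours).
P(N ≥ 15) = 1 − P(N ≤ 14) = 1 − Σ_{j=0}^{14} e^(−μ) μ^j/j! ≈ 0.3767.

0.3767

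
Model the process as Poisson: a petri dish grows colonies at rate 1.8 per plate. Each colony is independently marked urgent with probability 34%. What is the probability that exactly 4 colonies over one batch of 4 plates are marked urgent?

0.1294

Thinning: the colonies that are marked urgent themselves form a Poisson process with rate 0.34 × 1.8 = 0.612 per plate.
Over the interval, μ = 0.612 × 4 = 2.448 (a batch of 4 plates = 4 plates).
P(N = 4) = e^(−2.448) · 2.448^4/4! ≈ 0.1294.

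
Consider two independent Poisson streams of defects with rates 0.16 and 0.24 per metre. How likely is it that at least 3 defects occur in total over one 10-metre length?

0.7619

Independent Poisson processes superpose: combined rate λ = 0.16 + 0.24 = 0.4 per metre.
Over the interval, μ = 0.4 × 10 = 4 (a 10-metre length = 10 metres).
P(N ≥ 3) = 1 − P(N ≤ 2) ≈ 0.7619.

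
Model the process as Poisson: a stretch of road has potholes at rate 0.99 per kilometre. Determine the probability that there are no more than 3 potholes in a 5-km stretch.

0.2721

Over the interval, μ = 0.99 × 5 = 4.95 (a 5-km stretch = 5 kilometres).
P(N ≤ 3) = Σ_{j=0}^{3} e^(−μ) μ^j/j! ≈ 0.2721.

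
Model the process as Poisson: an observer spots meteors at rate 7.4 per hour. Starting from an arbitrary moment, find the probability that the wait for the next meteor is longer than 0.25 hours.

The wait for the next event is exponential with rate λ = 7.4 per hour.
P(T > 0.25) = e^(−λt) = e^(−7.4 × 0.25) = e^(−1.85) ≈ 0.1572.

0.1572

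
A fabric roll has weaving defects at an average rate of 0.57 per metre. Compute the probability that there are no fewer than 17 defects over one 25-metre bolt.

Over the interval, μ = 0.57 × 25 = 14.25 (a 25-metre bolt = 25 metres).
P(N ≥ 17) = 1 − P(N ≤ 16) = 1 − Σ_{j=0}^{16} e^(−μ) μ^j/j! ≈ 0.2661.

0.2661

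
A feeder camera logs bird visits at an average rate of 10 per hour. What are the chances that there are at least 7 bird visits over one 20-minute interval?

0.0532

Over the interval, μ = 10 × 1/3 ≈ 3.33333 (a 20-minute interval = 1/3 hours).
P(N ≥ 7) = 1 − P(N ≤ 6) = 1 − Σ_{j=0}^{6} e^(−μ) μ^j/j! ≈ 0.0532.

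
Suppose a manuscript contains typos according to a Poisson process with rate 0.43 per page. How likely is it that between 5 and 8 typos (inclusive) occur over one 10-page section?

Over the interval, μ = 0.43 × 10 = 4.3 (a 10-page section = 10 pages).
P(5 ≤ N ≤ 8) = Σ_{j=5}^{8} e^(−4.3) · 4.3^j/j! ≈ 0.3979.

0.3979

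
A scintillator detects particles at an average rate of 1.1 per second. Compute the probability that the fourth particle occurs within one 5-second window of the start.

Over the interval, μ = 1.1 × 5 = 5.5 (a 5-second window = 5 seconds).
The fourth arrival falls in the interval iff at least 4 events occur there: P(S_4 ≤ t) = P(N ≥ 4) = 1 − P(N ≤ 3) ≈ 0.7983.

0.7983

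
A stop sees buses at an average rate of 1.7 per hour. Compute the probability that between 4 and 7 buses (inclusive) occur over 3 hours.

0.6047

Over the interval, μ = 1.7 × 3 = 5.1 (3 hours).
P(4 ≤ N ≤ 7) = Σ_{j=4}^{7} e^(−5.1) · 5.1^j/j! ≈ 0.6047.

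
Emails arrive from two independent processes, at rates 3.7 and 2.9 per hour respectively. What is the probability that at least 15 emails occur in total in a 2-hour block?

Independent Poisson processes superpose: combined rate λ = 3.7 + 2.9 = 6.6 per hour.
Over the interval, μ = 6.6 × 2 = 13.2 (a 2-hour block = 2 hours).
P(N ≥ 15) = 1 − P(N ≤ 14) ≈ 0.3454.

0.3454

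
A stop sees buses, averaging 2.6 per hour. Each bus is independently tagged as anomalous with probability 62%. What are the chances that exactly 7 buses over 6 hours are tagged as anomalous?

Thinning: the buses that are tagged as anomalous themselves form a Poisson process with rate 0.62 × 2.6 = 1.612 per hour.
Over the interval, μ = 1.612 × 6 = 9.672 (6 hours).
P(N = 7) = e^(−9.672) · 9.672^7/7! ≈ 0.0990.

0.0990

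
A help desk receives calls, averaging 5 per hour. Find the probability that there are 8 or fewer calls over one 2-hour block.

Over the interval, μ = 5 × 2 = 10 (a 2-hour block = 2 hours).
P(N ≤ 8) = Σ_{j=0}^{8} e^(−μ) μ^j/j! ≈ 0.3328.

0.3328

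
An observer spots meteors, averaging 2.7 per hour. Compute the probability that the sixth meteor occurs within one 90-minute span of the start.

0.2227

Over the interval, μ = 2.7 × 1.5 = 4.05 (a 90-minute span = 1.5 hours).
The sixth arrival falls in the interval iff at least 6 events occur there: P(S_6 ≤ t) = P(N ≥ 6) = 1 − P(N ≤ 5) ≈ 0.2227.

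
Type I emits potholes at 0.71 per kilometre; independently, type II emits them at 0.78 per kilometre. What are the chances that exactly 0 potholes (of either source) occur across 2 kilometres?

0.0508

Independent Poisson processes superpose: combined rate λ = 0.71 + 0.78 = 1.49 per kilometre.
Over the interval, μ = 1.49 × 2 = 2.98 (2 kilometres).
P(N = 0) = e^(−2.98) · 2.98^0/0! ≈ 0.0508.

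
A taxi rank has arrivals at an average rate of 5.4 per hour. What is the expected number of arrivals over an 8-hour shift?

E[N] = λt = 5.4 × 8 = 43.2 (an 8-hour shift = 8 hours).

43.2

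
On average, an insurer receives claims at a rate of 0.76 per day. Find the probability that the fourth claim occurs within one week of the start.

0.7771

Over the interval, μ = 0.76 × 7 = 5.32 (a week = 7 days).
The fourth arrival falls in the interval iff at least 4 events occur there: P(S_4 ≤ t) = P(N ≥ 4) = 1 − P(N ≤ 3) ≈ 0.7771.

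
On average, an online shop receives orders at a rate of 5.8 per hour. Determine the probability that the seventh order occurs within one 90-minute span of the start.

Over the interval, μ = 5.8 × 1.5 = 8.7 (a 90-minute span = 1.5 hours).
The seventh arrival falls in the interval iff at least 7 events occur there: P(S_7 ≤ t) = P(N ≥ 7) = 1 − P(N ≤ 6) ≈ 0.7645.

0.7645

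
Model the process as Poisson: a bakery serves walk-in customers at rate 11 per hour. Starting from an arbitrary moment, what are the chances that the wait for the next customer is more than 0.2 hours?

0.1108

The wait for the next event is exponential with rate λ = 11 per hour.
P(T > 0.2) = e^(−λt) = e^(−11 × 0.2) = e^(−2.2) ≈ 0.1108.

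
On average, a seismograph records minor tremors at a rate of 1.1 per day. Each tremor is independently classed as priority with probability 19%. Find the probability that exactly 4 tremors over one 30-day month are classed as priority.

Thinning: the tremors that are classed as priority themselves form a Poisson process with rate 0.19 × 1.1 = 0.209 per day.
Over the interval, μ = 0.209 × 30 = 6.27 (a 30-day month = 30 days).
P(N = 4) = e^(−6.27) · 6.27^4/4! ≈ 0.1219.

0.1219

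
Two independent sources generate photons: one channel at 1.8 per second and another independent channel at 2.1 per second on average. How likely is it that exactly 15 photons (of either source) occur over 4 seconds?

Independent Poisson processes superpose: combined rate λ = 1.8 + 2.1 = 3.9 per second.
Over the interval, μ = 3.9 × 4 = 15.6 (4 seconds).
P(N = 15) = e^(−15.6) · 15.6^15/15! ≈ 0.1012.

0.1012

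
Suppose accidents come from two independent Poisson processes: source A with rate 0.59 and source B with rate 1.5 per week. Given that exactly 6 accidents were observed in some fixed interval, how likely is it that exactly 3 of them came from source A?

0.1663

Given the total, each event is independently from source A with probability p = λ_A/(λ_A+λ_B) = 0.59/2.09 ≈ 0.2823.
So K ~ Binomial(6, 0.59/2.09): P(K = 3) = C(6,3) · (0.59/2.09)^3 · (1.5/2.09)^3 ≈ 0.1663.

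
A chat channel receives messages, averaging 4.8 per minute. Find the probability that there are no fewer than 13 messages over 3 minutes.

Over the interval, μ = 4.8 × 3 = 14.4 (3 minutes).
P(N ≥ 13) = 1 − P(N ≤ 12) = 1 − Σ_{j=0}^{12} e^(−μ) μ^j/j! ≈ 0.6797.

0.6797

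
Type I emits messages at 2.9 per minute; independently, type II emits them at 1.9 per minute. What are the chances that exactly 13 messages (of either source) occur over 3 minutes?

Independent Poisson processes superpose: combined rate λ = 2.9 + 1.9 = 4.8 per minute.
Over the interval, μ = 4.8 × 3 = 14.4 (3 minutes).
P(N = 13) = e^(−14.4) · 14.4^13/13! ≈ 0.1025.

0.1025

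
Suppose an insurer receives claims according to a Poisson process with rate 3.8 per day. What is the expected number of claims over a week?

26.6

E[N] = λt = 3.8 × 7 = 26.6 (a week = 7 days).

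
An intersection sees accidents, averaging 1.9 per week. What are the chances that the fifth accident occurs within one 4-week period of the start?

0.8751

Over the interval, μ = 1.9 × 4 = 7.6 (a 4-week period = 4 weeks).
The fifth arrival falls in the interval iff at least 5 events occur there: P(S_5 ≤ t) = P(N ≥ 5) = 1 − P(N ≤ 4) ≈ 0.8751.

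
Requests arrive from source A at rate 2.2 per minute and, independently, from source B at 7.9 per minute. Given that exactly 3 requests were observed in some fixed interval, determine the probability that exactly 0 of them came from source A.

0.4785

Given the total, each event is independently from source A with probability p = λ_A/(λ_A+λ_B) = 2.2/10.1 ≈ 0.2178.
So K ~ Binomial(3, 2.2/10.1): P(K = 0) = C(3,0) · (2.2/10.1)^0 · (7.9/10.1)^3 ≈ 0.4785.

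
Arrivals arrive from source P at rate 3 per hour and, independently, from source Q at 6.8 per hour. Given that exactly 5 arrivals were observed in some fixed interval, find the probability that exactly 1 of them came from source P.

0.3548

Given the total, each event is independently from source P with probability p = λ_P/(λ_P+λ_Q) = 3/9.8 ≈ 0.3061.
So K ~ Binomial(5, 3/9.8): P(K = 1) = C(5,1) · (3/9.8)^1 · (6.8/9.8)^4 ≈ 0.3548.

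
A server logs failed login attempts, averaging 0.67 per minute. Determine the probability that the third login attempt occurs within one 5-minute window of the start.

0.6505

Over the interval, μ = 0.67 × 5 = 3.35 (a 5-minute window = 5 minutes).
The third arrival falls in the interval iff at least 3 events occur there: P(S_3 ≤ t) = P(N ≥ 3) = 1 − P(N ≤ 2) ≈ 0.6505.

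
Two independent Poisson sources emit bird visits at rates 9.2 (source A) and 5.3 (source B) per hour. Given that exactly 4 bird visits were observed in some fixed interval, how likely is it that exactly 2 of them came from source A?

Given the total, each event is independently from source A with probability p = λ_A/(λ_A+λ_B) = 9.2/14.5 ≈ 0.6345.
So K ~ Binomial(4, 9.2/14.5): P(K = 2) = C(4,2) · (9.2/14.5)^2 · (5.3/14.5)^2 ≈ 0.3227.

0.3227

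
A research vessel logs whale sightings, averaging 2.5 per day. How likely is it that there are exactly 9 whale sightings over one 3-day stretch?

Over the interval, μ = 2.5 × 3 = 7.5 (a 3-day stretch = 3 days).
P(N = 9) = e^(−μ) μ^9/9! = e^(−7.5) · 7.5^9/362880 ≈ 0.1144.

0.1144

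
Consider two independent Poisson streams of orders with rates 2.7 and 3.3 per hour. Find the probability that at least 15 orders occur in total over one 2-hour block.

Independent Poisson processes superpose: combined rate λ = 2.7 + 3.3 = 6 per hour.
Over the interval, μ = 6 × 2 = 12 (a 2-hour block = 2 hours).
P(N ≥ 15) = 1 − P(N ≤ 14) ≈ 0.2280.

0.2280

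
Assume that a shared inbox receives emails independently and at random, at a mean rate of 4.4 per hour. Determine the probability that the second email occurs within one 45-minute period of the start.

Over the interval, μ = 4.4 × 0.75 = 3.3 (a 45-minute period = 0.75 hours).
The second arrival falls in the interval iff at least 2 events occur there: P(S_2 ≤ t) = P(N ≥ 2) = 1 − P(N ≤ 1) ≈ 0.8414.

0.8414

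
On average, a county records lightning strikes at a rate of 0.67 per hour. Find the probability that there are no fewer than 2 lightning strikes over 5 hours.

Over the interval, μ = 0.67 × 5 = 3.35 (5 hours).
P(N ≥ 2) = 1 − P(N ≤ 1) = 1 − Σ_{j=0}^{1} e^(−μ) μ^j/j! ≈ 0.8474.

0.8474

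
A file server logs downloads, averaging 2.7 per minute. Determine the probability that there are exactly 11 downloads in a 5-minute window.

0.0932

Over the interval, μ = 2.7 × 5 = 13.5 (a 5-minute window = 5 minutes).
P(N = 11) = e^(−μ) μ^11/11! = e^(−13.5) · 13.5^11/39916800 ≈ 0.0932.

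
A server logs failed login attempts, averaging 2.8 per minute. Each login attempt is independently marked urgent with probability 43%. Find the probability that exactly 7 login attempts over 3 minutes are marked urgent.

0.0430

Thinning: the login attempts that are marked urgent themselves form a Poisson process with rate 0.43 × 2.8 = 1.204 per minute.
Over the interval, μ = 1.204 × 3 = 3.612 (3 minutes).
P(N = 7) = e^(−3.612) · 3.612^7/7! ≈ 0.0430.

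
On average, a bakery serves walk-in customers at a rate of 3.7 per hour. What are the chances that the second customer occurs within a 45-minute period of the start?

Over the interval, μ = 3.7 × 0.75 = 2.775 (a 45-minute period = 0.75 hours).
The second arrival falls in the interval iff at least 2 events occur there: P(S_2 ≤ t) = P(N ≥ 2) = 1 − P(N ≤ 1) ≈ 0.7646.

0.7646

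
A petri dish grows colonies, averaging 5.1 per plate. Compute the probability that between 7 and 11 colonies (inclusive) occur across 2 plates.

0.5558

Over the interval, μ = 5.1 × 2 = 10.2 (2 plates).
P(7 ≤ N ≤ 11) = Σ_{j=7}^{11} e^(−10.2) · 10.2^j/j! ≈ 0.5558.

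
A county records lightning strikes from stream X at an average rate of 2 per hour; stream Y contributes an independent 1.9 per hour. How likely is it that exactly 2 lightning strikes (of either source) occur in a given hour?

0.1539

Independent Poisson processes superpose: combined rate λ = 2 + 1.9 = 3.9 per hour.
So μ = 3.9.
P(N = 2) = e^(−3.9) · 3.9^2/2! ≈ 0.1539.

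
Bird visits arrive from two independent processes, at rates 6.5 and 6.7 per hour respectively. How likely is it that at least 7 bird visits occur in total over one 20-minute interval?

0.1564

Independent Poisson processes superpose: combined rate λ = 6.5 + 6.7 = 13.2 per hour.
Over the interval, μ = 13.2 × 1/3 = 4.4 (a 20-minute interval = 1/3 hours).
P(N ≥ 7) = 1 − P(N ≤ 6) ≈ 0.1564.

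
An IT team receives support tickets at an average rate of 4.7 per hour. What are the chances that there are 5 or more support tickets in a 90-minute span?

0.8315

Over the interval, μ = 4.7 × 1.5 = 7.05 (a 90-minute span = 1.5 hours).
P(N ≥ 5) = 1 − P(N ≤ 4) = 1 − Σ_{j=0}^{4} e^(−μ) μ^j/j! ≈ 0.8315.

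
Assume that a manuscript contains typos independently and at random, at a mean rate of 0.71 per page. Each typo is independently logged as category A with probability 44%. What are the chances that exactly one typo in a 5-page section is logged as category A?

Thinning: the typos that are logged as category A themselves form a Poisson process with rate 0.44 × 0.71 = 0.3124 per page.
Over the interval, μ = 0.3124 × 5 = 1.562 (a 5-page section = 5 pages).
P(N = 1) = e^(−1.562) · 1.562^1/1! ≈ 0.3276.

0.3276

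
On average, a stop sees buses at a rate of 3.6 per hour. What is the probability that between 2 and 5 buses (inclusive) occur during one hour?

0.7184

With mean μ = 3.6 per hour,
P(2 ≤ N ≤ 5) = Σ_{j=2}^{5} e^(−3.6) · 3.6^j/j! ≈ 0.7184.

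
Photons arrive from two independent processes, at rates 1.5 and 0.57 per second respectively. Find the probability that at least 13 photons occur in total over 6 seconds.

0.4720

Independent Poisson processes superpose: combined rate λ = 1.5 + 0.57 = 2.07 per second.
Over the interval, μ = 2.07 × 6 = 12.42 (6 seconds).
P(N ≥ 13) = 1 − P(N ≤ 12) ≈ 0.4720.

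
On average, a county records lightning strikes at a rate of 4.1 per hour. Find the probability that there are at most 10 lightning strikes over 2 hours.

0.7955

Over the interval, μ = 4.1 × 2 = 8.2 (2 hours).
P(N ≤ 10) = Σ_{j=0}^{10} e^(−μ) μ^j/j! ≈ 0.7955.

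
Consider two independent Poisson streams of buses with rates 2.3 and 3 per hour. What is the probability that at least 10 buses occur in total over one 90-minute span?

Independent Poisson processes superpose: combined rate λ = 2.3 + 3 = 5.3 per hour.
Over the interval, μ = 5.3 × 1.5 = 7.95 (a 90-minute span = 1.5 hours).
P(N ≥ 10) = 1 − P(N ≤ 9) ≈ 0.2772.

0.2772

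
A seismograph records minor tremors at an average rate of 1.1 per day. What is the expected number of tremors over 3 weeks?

23.1

E[N] = λt = 1.1 × 21 = 23.1 (3 weeks = 21 days).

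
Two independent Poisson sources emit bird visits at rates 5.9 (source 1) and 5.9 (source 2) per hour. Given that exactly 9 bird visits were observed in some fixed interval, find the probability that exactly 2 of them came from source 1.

0.0703

Given the total, each event is independently from source 1 with probability p = λ_1/(λ_1+λ_2) = 5.9/11.8 = 0.5000.
So K ~ Binomial(9, 5.9/11.8): P(K = 2) = C(9,2) · (5.9/11.8)^2 · (5.9/11.8)^7 ≈ 0.0703.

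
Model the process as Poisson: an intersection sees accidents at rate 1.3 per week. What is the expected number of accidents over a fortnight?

2.6

E[N] = λt = 1.3 × 2 = 2.6 (a fortnight = 2 weeks).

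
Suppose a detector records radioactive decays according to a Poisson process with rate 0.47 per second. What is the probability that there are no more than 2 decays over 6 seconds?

0.4647

Over the interval, μ = 0.47 × 6 = 2.82 (6 seconds).
P(N ≤ 2) = Σ_{j=0}^{2} e^(−μ) μ^j/j! ≈ 0.4647.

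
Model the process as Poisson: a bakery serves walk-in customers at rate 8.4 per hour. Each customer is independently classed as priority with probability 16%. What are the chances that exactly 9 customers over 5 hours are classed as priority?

0.0929

Thinning: the customers that are classed as priority themselves form a Poisson process with rate 0.16 × 8.4 = 1.344 per hour.
Over the interval, μ = 1.344 × 5 = 6.72 (5 hours).
P(N = 9) = e^(−6.72) · 6.72^9/9! ≈ 0.0929.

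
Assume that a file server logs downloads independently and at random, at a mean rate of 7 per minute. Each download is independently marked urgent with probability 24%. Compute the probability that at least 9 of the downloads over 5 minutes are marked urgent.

0.4631

Thinning: the downloads that are marked urgent themselves form a Poisson process with rate 0.24 × 7 = 1.68 per minute.
Over the interval, μ = 1.68 × 5 = 8.4 (5 minutes).
P(N ≥ 9) = 1 − P(N ≤ 8) ≈ 0.4631.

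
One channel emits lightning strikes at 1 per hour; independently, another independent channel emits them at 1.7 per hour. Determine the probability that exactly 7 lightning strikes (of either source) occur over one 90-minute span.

0.0618

Independent Poisson processes superpose: combined rate λ = 1 + 1.7 = 2.7 per hour.
Over the interval, μ = 2.7 × 1.5 = 4.05 (a 90-minute span = 1.5 hours).
P(N = 7) = e^(−4.05) · 4.05^7/7! ≈ 0.0618.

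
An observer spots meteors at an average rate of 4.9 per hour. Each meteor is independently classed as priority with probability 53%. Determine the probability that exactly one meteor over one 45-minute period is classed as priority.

Thinning: the meteors that are classed as priority themselves form a Poisson process with rate 0.53 × 4.9 = 2.597 per hour.
Over the interval, μ = 2.597 × 0.75 = 1.94775 (a 45-minute period = 0.75 hours).
P(N = 1) = e^(−1.94775) · 1.94775^1/1! ≈ 0.2777.

0.2777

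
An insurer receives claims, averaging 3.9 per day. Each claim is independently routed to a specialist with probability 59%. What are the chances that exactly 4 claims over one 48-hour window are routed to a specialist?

0.1875

Thinning: the claims that are routed to a specialist themselves form a Poisson process with rate 0.59 × 3.9 = 2.301 per day.
Over the interval, μ = 2.301 × 2 = 4.602 (a 48-hour window = 2 days).
P(N = 4) = e^(−4.602) · 4.602^4/4! ≈ 0.1875.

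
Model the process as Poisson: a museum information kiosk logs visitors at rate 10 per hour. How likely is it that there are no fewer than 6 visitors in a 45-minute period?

Over the interval, μ = 10 × 0.75 = 7.5 (a 45-minute period = 0.75 hours).
P(N ≥ 6) = 1 − P(N ≤ 5) = 1 − Σ_{j=0}^{5} e^(−μ) μ^j/j! ≈ 0.7586.

0.7586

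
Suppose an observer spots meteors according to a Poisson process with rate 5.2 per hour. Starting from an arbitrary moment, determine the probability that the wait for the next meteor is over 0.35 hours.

0.1620

The wait for the next event is exponential with rate λ = 5.2 per hour.
P(T > 0.35) = e^(−λt) = e^(−5.2 × 0.35) = e^(−1.82) ≈ 0.1620.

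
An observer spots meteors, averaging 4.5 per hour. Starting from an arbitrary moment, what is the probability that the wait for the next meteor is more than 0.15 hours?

The wait for the next event is exponential with rate λ = 4.5 per hour.
P(T > 0.15) = e^(−λt) = e^(−4.5 × 0.15) = e^(−0.675) ≈ 0.5092.

0.5092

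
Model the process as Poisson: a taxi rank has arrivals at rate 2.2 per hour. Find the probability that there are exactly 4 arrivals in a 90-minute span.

0.1823

Over the interval, μ = 2.2 × 1.5 = 3.3 (a 90-minute span = 1.5 hours).
P(N = 4) = e^(−μ) μ^4/4! = e^(−3.3) · 3.3^4/24 ≈ 0.1823.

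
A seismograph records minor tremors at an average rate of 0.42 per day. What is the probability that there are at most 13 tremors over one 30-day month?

0.6169

Over the interval, μ = 0.42 × 30 = 12.6 (a 30-day month = 30 days).
P(N ≤ 13) = Σ_{j=0}^{13} e^(−μ) μ^j/j! ≈ 0.6169.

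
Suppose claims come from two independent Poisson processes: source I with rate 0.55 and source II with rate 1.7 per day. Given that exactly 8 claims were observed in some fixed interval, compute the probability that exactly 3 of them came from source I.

0.2014

Given the total, each event is independently from source I with probability p = λ_I/(λ_I+λ_II) = 0.55/2.25 ≈ 0.2444.
So K ~ Binomial(8, 0.55/2.25): P(K = 3) = C(8,3) · (0.55/2.25)^3 · (1.7/2.25)^5 ≈ 0.2014.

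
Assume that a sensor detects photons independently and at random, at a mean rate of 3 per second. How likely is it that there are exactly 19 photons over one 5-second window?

Over the interval, μ = 3 × 5 = 15 (a 5-second window = 5 seconds).
P(N = 19) = e^(−μ) μ^19/19! = e^(−15) · 15^19/121645100408832000 ≈ 0.0557.

0.0557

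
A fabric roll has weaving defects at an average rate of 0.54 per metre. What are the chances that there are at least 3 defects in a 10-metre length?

Over the interval, μ = 0.54 × 10 = 5.4 (a 10-metre length = 10 metres).
P(N ≥ 3) = 1 − P(N ≤ 2) = 1 − Σ_{j=0}^{2} e^(−μ) μ^j/j! ≈ 0.9052.

0.9052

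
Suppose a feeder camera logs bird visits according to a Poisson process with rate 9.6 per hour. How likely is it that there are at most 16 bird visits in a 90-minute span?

Over the interval, μ = 9.6 × 1.5 = 14.4 (a 90-minute span = 1.5 hours).
P(N ≤ 16) = Σ_{j=0}^{16} e^(−μ) μ^j/j! ≈ 0.7204.

0.7204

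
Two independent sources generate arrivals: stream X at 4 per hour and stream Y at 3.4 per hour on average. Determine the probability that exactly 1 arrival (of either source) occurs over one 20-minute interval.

Independent Poisson processes superpose: combined rate λ = 4 + 3.4 = 7.4 per hour.
Over the interval, μ = 7.4 × 1/3 ≈ 2.46667 (a 20-minute interval = 1/3 hours).
P(N = 1) = e^(−2.46667) · 2.46667^1/1! ≈ 0.2093.

0.2093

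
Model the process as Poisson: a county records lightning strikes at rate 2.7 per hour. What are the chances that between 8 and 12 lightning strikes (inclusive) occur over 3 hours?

0.4922

Over the interval, μ = 2.7 × 3 = 8.1 (3 hours).
P(8 ≤ N ≤ 12) = Σ_{j=8}^{12} e^(−8.1) · 8.1^j/j! ≈ 0.4922.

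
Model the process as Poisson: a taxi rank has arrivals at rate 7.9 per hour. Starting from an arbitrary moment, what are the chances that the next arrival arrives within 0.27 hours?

Inter-arrival times are exponential with rate λ = 7.9 per hour.
P(T ≤ 0.27) = 1 − e^(−λt) = 1 − e^(−7.9 × 0.27) = 1 − e^(−2.133) ≈ 0.8815.

0.8815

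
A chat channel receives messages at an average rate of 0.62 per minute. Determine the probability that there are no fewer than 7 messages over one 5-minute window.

Over the interval, μ = 0.62 × 5 = 3.1 (a 5-minute window = 5 minutes).
P(N ≥ 7) = 1 − P(N ≤ 6) = 1 − Σ_{j=0}^{6} e^(−μ) μ^j/j! ≈ 0.0388.

0.0388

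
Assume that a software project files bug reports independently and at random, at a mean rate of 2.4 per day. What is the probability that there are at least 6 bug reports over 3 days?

0.7241

Over the interval, μ = 2.4 × 3 = 7.2 (3 days).
P(N ≥ 6) = 1 − P(N ≤ 5) = 1 − Σ_{j=0}^{5} e^(−μ) μ^j/j! ≈ 0.7241.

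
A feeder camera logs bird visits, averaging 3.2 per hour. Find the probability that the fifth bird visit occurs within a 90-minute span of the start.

0.5237

Over the interval, μ = 3.2 × 1.5 = 4.8 (a 90-minute span = 1.5 hours).
The fifth arrival falls in the interval iff at least 5 events occur there: P(S_5 ≤ t) = P(N ≥ 5) = 1 − P(N ≤ 4) ≈ 0.5237.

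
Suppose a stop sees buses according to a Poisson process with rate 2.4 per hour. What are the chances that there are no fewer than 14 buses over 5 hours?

0.3185

Over the interval, μ = 2.4 × 5 = 12 (5 hours).
P(N ≥ 14) = 1 − P(N ≤ 13) = 1 − Σ_{j=0}^{13} e^(−μ) μ^j/j! ≈ 0.3185.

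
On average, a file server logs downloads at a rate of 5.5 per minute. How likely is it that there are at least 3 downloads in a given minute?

With mean μ = 5.5 per minute,
P(N ≥ 3) = 1 − P(N ≤ 2) = 1 − Σ_{j=0}^{2} e^(−μ) μ^j/j! ≈ 0.9116.

0.9116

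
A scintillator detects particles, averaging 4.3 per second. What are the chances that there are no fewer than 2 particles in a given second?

With mean μ = 4.3 per second,
P(N ≥ 2) = 1 − P(N ≤ 1) = 1 − Σ_{j=0}^{1} e^(−μ) μ^j/j! ≈ 0.9281.

0.9281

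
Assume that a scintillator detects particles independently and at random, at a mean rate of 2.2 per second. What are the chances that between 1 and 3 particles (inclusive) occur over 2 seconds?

Over the interval, μ = 2.2 × 2 = 4.4 (2 seconds).
P(1 ≤ N ≤ 3) = Σ_{j=1}^{3} e^(−4.4) · 4.4^j/j! ≈ 0.3472.

0.3472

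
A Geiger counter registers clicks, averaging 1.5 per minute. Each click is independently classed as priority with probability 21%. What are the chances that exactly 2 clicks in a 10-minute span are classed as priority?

Thinning: the clicks that are classed as priority themselves form a Poisson process with rate 0.21 × 1.5 = 0.315 per minute.
Over the interval, μ = 0.315 × 10 = 3.15 (a 10-minute span = 10 minutes).
P(N = 2) = e^(−3.15) · 3.15^2/2! ≈ 0.2126.

0.2126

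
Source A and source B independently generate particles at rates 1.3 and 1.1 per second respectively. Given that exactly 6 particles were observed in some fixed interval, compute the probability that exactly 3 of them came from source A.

Given the total, each event is independently from source A with probability p = λ_A/(λ_A+λ_B) = 1.3/2.4 ≈ 0.5417.
So K ~ Binomial(6, 1.3/2.4): P(K = 3) = C(6,3) · (1.3/2.4)^3 · (1.1/2.4)^3 ≈ 0.3060.

0.3060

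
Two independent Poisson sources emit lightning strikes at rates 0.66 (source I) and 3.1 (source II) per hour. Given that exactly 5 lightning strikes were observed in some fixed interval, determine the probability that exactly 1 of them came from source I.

Given the total, each event is independently from source I with probability p = λ_I/(λ_I+λ_II) = 0.66/3.76 ≈ 0.1755.
So K ~ Binomial(5, 0.66/3.76): P(K = 1) = C(5,1) · (0.66/3.76)^1 · (3.1/3.76)^4 ≈ 0.4055.

0.4055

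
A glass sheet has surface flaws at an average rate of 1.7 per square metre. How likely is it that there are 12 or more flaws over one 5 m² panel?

0.1513

Over the interval, μ = 1.7 × 5 = 8.5 (a 5 m² panel = 5 square metres).
P(N ≥ 12) = 1 − P(N ≤ 11) = 1 − Σ_{j=0}^{11} e^(−μ) μ^j/j! ≈ 0.1513.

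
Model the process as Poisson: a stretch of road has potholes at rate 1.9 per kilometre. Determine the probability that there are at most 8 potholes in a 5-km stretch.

Over the interval, μ = 1.9 × 5 = 9.5 (a 5-km stretch = 5 kilometres).
P(N ≤ 8) = Σ_{j=0}^{8} e^(−μ) μ^j/j! ≈ 0.3918.

0.3918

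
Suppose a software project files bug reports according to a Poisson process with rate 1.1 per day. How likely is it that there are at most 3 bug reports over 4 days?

Over the interval, μ = 1.1 × 4 = 4.4 (4 days).
P(N ≤ 3) = Σ_{j=0}^{3} e^(−μ) μ^j/j! ≈ 0.3594.

0.3594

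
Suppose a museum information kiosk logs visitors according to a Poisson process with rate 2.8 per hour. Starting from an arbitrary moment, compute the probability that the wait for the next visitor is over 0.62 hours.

The wait for the next event is exponential with rate λ = 2.8 per hour.
P(T > 0.62) = e^(−λt) = e^(−2.8 × 0.62) = e^(−1.736) ≈ 0.1762.

0.1762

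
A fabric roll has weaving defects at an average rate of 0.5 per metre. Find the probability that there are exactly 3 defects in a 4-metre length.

Over the interval, μ = 0.5 × 4 = 2 (a 4-metre length = 4 metres).
P(N = 3) = e^(−μ) μ^3/3! = e^(−2) · 2^3/6 ≈ 0.1804.

0.1804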